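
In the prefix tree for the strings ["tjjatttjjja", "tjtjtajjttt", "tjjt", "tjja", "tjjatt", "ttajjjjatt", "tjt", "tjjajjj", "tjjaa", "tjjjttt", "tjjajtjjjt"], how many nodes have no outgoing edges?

8

Leaves are exactly the stored words that no other stored word extends.
Those words: "tjjaa", "tjjajjj", "tjjajtjjjt", "tjjatttjjja", "tjjjttt", "tjjt", "tjtjtajjttt", "ttajjjjatt"
Leaf count: 8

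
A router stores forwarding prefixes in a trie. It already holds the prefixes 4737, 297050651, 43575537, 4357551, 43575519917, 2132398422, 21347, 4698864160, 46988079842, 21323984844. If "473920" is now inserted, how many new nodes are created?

3

"473" is already a path in the trie; the remaining "920" must be added.
New nodes needed: |"473920"| − 3 = 6 − 3 = 3.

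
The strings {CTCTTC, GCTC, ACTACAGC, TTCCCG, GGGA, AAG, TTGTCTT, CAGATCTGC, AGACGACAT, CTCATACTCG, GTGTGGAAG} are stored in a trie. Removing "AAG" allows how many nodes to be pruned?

2

A node on "AAG"'s path can go only if nothing else ends at it or branches off below it.
The suffix "AG" (2 nodes) is used only by "AAG"; the node for "A" still has the child "C", so pruning stops there.
Nodes removed: 2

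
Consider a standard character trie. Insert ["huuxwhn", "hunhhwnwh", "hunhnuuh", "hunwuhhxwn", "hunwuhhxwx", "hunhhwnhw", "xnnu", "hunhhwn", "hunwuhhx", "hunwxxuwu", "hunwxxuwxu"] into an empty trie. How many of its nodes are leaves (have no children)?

9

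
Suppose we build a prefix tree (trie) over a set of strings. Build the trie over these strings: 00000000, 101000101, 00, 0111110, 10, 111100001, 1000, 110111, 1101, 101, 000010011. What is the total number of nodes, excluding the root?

Count nodes per top-level branch (shared prefixes stored once):
  '0'-branch (00, 00000000, 000010011, 0111110): 19 nodes
  '1'-branch (10, 1000, 101, 101000101, 1101, 110111, 111100001): 23 nodes
Sum: 42

42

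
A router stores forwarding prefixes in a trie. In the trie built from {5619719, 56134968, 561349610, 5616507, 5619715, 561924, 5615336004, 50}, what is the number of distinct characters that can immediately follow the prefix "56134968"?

Walk "56134968" from the root, arriving at one node.
No stored string extends past "56134968".
That node has 0 child edges.

0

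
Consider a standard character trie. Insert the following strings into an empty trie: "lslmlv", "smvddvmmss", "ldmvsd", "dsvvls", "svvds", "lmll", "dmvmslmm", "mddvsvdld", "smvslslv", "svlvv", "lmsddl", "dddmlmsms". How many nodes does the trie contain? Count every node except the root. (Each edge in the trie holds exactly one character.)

70

Insert word by word; a character creates a node only if that edge doesn't already exist:
  "lslmlv" → 6 new (l, s, l, m, l, v)
  "smvddvmmss" → 10 new (s, m, v, d, d, v, m, m, s, s)
  "ldmvsd" → prefix "l" already present; 5 new (d, m, v, s, d)
  "dsvvls" → 6 new (d, s, v, v, l, s)
  "svvds" → prefix "s" already present; 4 new (v, v, d, s)
  "lmll" → prefix "l" already present; 3 new (m, l, l)
  "dmvmslmm" → prefix "d" already present; 7 new (m, v, m, s, l, m, m)
  "mddvsvdld" → 9 new (m, d, d, v, s, v, d, l, d)
  "smvslslv" → prefix "smv" already present; 5 new (s, l, s, l, v)
  "svlvv" → prefix "sv" already present; 3 new (l, v, v)
  "lmsddl" → prefix "lm" already present; 4 new (s, d, d, l)
  "dddmlmsms" → prefix "d" already present; 8 new (d, d, m, l, m, s, m, s)
Total nodes = 6 + 10 + 5 + 6 + 4 + 3 + 7 + 9 + 5 + 3 + 4 + 8 = 70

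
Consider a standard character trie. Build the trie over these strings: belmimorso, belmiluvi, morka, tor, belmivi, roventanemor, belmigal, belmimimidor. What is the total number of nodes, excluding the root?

For each word, the new-node count is its length minus the longest prefix already in the trie:
  "belmimorso" → 10 new (b, e, l, m, i, m, o, r, s, o)
  "belmiluvi" → prefix "belmi" already present; 4 new (l, u, v, i)
  "morka" → 5 new (m, o, r, k, a)
  "tor" → 3 new (t, o, r)
  "belmivi" → prefix "belmi" already present; 2 new (v, i)
  "roventanemor" → 12 new (r, o, v, e, n, t, a, n, e, m, o, r)
  "belmigal" → prefix "belmi" already present; 3 new (g, a, l)
  "belmimimidor" → prefix "belmim" already present; 6 new (i, m, i, d, o, r)
Total nodes = 10 + 4 + 5 + 3 + 2 + 12 + 3 + 6 = 45

45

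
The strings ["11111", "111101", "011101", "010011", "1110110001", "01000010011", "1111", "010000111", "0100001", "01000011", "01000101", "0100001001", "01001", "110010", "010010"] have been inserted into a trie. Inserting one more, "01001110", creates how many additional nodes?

2

The longest prefix of "01001110" already in the trie is "010011" (length 6).
So 8 − 6 = 2 new nodes.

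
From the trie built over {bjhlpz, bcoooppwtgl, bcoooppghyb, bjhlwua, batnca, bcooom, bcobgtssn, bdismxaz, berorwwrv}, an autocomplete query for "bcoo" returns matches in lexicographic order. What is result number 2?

DFS of the "bcoo" subtree visits, in order: "bcooom", "bcoooppghyb", "bcoooppwtgl"
Position 2: bcoooppghyb

bcoooppghyb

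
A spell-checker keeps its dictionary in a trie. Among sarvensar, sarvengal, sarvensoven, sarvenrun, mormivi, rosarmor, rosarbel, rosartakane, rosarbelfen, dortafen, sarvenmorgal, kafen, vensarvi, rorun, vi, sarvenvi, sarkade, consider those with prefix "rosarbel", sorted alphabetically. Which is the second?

rosarbelfen

DFS of the "rosarbel" subtree visits, in order: "rosarbel", "rosarbelfen"
The 2nd is rosarbelfen.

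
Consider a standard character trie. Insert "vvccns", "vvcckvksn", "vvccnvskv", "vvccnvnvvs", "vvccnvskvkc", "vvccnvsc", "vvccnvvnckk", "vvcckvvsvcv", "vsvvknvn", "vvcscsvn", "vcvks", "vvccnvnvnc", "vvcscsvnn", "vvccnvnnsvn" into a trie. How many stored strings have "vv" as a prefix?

Filter for entries beginning with "vv":
Words under "vv": vvcckvksn, vvcckvvsvcv, vvccns, vvccnvnnsvn, vvccnvnvnc, vvccnvnvvs, vvccnvsc, vvccnvskv, vvccnvskvkc, vvccnvvnckk, vvcscsvn, vvcscsvnn
Count: 12

12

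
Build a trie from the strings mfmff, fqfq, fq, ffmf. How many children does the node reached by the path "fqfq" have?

Follow the path "fqfq" to its node, then look at its outgoing edges.
No stored string extends past "fqfq".
That node has 0 child edges.

0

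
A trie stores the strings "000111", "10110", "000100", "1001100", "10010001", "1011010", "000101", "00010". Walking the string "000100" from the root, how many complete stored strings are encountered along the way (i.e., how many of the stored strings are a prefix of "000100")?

2

Walk "000100" from the root; an end-of-word marker is hit whenever a stored word is a prefix of "000100".
Prefixes of the query that are stored words: "00010", "000100"
Count: 2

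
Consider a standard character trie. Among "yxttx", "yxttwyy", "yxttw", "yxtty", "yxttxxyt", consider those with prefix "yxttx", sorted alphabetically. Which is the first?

Filter for "yxttx…" and sort: "yxttx", "yxttxxyt"
The 1st is yxttx.

yxttx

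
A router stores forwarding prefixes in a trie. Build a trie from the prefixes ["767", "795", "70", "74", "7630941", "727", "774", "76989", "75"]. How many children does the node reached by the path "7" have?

Follow the path "7" to its node, then look at its outgoing edges.
Characters that immediately follow "7" among the stored strings: {0, 2, 4, 5, 6, 7, 9}.
That node has 7 child edges.

7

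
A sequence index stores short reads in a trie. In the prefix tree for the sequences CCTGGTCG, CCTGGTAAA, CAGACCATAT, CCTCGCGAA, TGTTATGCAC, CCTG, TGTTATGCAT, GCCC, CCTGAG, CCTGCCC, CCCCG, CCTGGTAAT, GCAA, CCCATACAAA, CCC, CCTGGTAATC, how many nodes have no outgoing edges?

Leaves are exactly the stored words that no other stored word extends.
Those words: "CAGACCATAT", "CCCATACAAA", "CCCCG", "CCTCGCGAA", "CCTGAG", "CCTGCCC", "CCTGGTAAA", "CCTGGTAATC", "CCTGGTCG", "GCAA", "GCCC", "TGTTATGCAC", "TGTTATGCAT"
Leaf count: 13

13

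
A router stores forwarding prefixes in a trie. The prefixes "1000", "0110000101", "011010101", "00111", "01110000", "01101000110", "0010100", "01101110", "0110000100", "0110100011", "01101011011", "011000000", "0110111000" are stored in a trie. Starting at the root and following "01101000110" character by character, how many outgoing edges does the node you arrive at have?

0

The children of the "01101000110" node are the distinct next characters among strings starting with "01101000110".
No stored string extends past "01101000110".
That node has 0 child edges.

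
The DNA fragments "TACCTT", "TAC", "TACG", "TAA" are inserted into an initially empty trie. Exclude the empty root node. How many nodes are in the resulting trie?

8

Count nodes per top-level branch (shared prefixes stored once):
  'T'-branch (TAA, TAC, TACCTT, TACG): 8 nodes
Sum: 8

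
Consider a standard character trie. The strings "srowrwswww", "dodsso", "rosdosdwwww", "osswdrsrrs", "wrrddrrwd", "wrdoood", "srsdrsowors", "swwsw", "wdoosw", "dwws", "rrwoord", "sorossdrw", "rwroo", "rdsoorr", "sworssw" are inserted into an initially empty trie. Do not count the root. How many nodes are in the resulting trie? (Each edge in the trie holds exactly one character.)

Insert word by word; a character creates a node only if that edge doesn't already exist:
  "srowrwswww" → 10 new (s, r, o, w, r, w, s, w, w, w)
  "dodsso" → 6 new (d, o, d, s, s, o)
  "rosdosdwwww" → 11 new (r, o, s, d, o, s, d, w, w, w, w)
  "osswdrsrrs" → 10 new (o, s, s, w, d, r, s, r, r, s)
  "wrrddrrwd" → 9 new (w, r, r, d, d, r, r, w, d)
  "wrdoood" → prefix "wr" already present; 5 new (d, o, o, o, d)
  "srsdrsowors" → prefix "sr" already present; 9 new (s, d, r, s, o, w, o, r, s)
  "swwsw" → prefix "s" already present; 4 new (w, w, s, w)
  "wdoosw" → prefix "w" already present; 5 new (d, o, o, s, w)
  "dwws" → prefix "d" already present; 3 new (w, w, s)
  "rrwoord" → prefix "r" already present; 6 new (r, w, o, o, r, d)
  "sorossdrw" → prefix "s" already present; 8 new (o, r, o, s, s, d, r, w)
  "rwroo" → prefix "r" already present; 4 new (w, r, o, o)
  "rdsoorr" → prefix "r" already present; 6 new (d, s, o, o, r, r)
  "sworssw" → prefix "sw" already present; 5 new (o, r, s, s, w)
Total nodes = 10 + 6 + 11 + 10 + 9 + 5 + 9 + 4 + 5 + 3 + 6 + 8 + 4 + 6 + 5 = 101

101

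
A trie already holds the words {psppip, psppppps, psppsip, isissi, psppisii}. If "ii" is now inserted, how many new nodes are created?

Walking "ii" from the root, the first 1 characters ("i") follow existing edges; "i" is the first miss.
So 2 − 1 = 1 new nodes.

1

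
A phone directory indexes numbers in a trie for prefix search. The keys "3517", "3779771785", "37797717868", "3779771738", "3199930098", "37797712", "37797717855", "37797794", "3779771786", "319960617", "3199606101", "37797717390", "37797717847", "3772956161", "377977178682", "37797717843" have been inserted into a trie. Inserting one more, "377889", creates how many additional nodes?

3

"377" is already a path in the trie; the remaining "889" must be added.
So 6 − 3 = 3 new nodes.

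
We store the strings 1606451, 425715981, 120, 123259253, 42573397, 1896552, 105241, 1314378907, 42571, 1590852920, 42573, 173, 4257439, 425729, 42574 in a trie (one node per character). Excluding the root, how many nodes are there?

For each word, the new-node count is its length minus the longest prefix already in the trie:
  "1606451" → 7 new (1, 6, 0, 6, 4, 5, 1)
  "425715981" → 9 new (4, 2, 5, 7, 1, 5, 9, 8, 1)
  "120" → prefix "1" already present; 2 new (2, 0)
  "123259253" → prefix "12" already present; 7 new (3, 2, 5, 9, 2, 5, 3)
  "42573397" → prefix "4257" already present; 4 new (3, 3, 9, 7)
  "1896552" → prefix "1" already present; 6 new (8, 9, 6, 5, 5, 2)
  "105241" → prefix "1" already present; 5 new (0, 5, 2, 4, 1)
  "1314378907" → prefix "1" already present; 9 new (3, 1, 4, 3, 7, 8, 9, 0, 7)
  "42571" → prefix "42571" already present; 0 new (none)
  "1590852920" → prefix "1" already present; 9 new (5, 9, 0, 8, 5, 2, 9, 2, 0)
  "42573" → prefix "42573" already present; 0 new (none)
  "173" → prefix "1" already present; 2 new (7, 3)
  "4257439" → prefix "4257" already present; 3 new (4, 3, 9)
  "425729" → prefix "4257" already present; 2 new (2, 9)
  "42574" → prefix "42574" already present; 0 new (none)
Total nodes = 7 + 9 + 2 + 7 + 4 + 6 + 5 + 9 + 0 + 9 + 0 + 2 + 3 + 2 + 0 = 65

65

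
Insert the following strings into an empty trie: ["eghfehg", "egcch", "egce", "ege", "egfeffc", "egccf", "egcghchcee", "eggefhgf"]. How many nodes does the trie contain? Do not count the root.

Count nodes per top-level branch (shared prefixes stored once):
  'e'-branch (egccf, egcch, egce, egcghchcee, ege, egfeffc, eggefhgf, eghfehg): 31 nodes
Sum: 31

31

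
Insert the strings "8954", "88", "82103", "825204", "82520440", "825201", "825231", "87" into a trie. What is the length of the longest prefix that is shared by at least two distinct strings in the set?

6

Equivalently: take the maximum, over all pairs, of their longest common prefix length.
"825204" and "82520440" agree on "825204" (6 characters) before diverging; nothing deeper is shared.
Longest shared-prefix length: 6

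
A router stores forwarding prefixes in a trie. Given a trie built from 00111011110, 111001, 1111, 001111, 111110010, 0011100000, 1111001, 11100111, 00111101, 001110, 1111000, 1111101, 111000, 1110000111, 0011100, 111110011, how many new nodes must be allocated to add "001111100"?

3

The longest prefix of "001111100" already in the trie is "001111" (length 6).
So 9 − 6 = 3 new nodes.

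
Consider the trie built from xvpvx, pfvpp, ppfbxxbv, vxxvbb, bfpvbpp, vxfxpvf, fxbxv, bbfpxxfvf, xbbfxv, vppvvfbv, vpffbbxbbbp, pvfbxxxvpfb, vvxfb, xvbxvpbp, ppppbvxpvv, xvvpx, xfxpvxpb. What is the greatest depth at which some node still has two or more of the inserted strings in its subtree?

Look for the deepest trie node that still has at least two words in its subtree.
e.g. "ppfbxxbv" and "ppppbvxpvv" share the prefix "pp" of length 2; no pair shares a longer one.
Longest shared-prefix length: 2

2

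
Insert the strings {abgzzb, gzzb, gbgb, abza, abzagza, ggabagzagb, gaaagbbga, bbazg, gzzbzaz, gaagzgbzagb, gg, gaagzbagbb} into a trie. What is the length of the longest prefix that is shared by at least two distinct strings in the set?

Look for the deepest trie node that still has at least two words in its subtree.
e.g. "gaagzbagbb" and "gaagzgbzagb" share the prefix "gaagz" of length 5; no pair shares a longer one.
Longest shared-prefix length: 5

5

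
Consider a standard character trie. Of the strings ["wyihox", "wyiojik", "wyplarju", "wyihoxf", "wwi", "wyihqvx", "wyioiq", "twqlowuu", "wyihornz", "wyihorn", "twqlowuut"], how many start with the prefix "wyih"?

Walk to "wyih"; the words in its subtree are exactly those with that prefix.
Matches: "wyihorn", "wyihornz", "wyihox", "wyihoxf", "wyihqvx"
Count: 5

5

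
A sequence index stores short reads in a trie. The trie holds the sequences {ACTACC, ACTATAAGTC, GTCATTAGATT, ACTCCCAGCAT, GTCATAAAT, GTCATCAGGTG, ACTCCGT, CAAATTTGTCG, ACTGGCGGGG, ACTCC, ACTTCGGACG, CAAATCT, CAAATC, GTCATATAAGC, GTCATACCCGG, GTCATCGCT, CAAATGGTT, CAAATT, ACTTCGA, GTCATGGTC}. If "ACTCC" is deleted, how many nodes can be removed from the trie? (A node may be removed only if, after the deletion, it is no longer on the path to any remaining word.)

A node on "ACTCC"'s path can go only if nothing else ends at it or branches off below it.
Every node on "ACTCC" is still needed (e.g. by "ACTCCCAGCAT"), so nothing is freed.
Nodes removed: 0

0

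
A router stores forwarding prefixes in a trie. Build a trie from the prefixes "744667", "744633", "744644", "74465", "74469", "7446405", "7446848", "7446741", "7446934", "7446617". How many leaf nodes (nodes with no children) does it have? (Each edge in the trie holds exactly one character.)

Leaves are exactly the stored words that no other stored word extends.
Those words: "744633", "7446405", "744644", "74465", "7446617", "744667", "7446741", "7446848", "7446934"
Leaf count: 9

9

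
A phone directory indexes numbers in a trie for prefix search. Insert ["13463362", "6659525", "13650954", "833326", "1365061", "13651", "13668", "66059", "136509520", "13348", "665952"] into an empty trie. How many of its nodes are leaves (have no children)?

10

Leaves are exactly the stored words that no other stored word extends.
Those words: "13348", "13463362", "1365061", "136509520", "13650954", "13651", "13668", "66059", "6659525", "833326"
Leaf count: 10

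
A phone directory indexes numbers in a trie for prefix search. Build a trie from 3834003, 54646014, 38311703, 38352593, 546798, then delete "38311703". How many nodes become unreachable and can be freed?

5

Walk "38311703" from the leaf back toward the root, removing each node that no remaining word uses.
The suffix "11703" (5 nodes) is used only by "38311703"; the node for "383" still has the child "4", so pruning stops there.
Nodes removed: 5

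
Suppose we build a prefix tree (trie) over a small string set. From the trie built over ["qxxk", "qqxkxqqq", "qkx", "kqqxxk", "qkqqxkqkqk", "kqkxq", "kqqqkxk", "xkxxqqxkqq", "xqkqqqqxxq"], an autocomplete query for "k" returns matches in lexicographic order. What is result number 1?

kqkxq

Filter for "k…" and sort: "kqkxq", "kqqqkxk", "kqqxxk"
Position 1: kqkxq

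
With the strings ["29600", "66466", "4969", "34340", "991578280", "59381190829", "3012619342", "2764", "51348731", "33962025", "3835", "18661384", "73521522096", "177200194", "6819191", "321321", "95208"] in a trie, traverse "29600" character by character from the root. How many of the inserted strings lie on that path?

1

Check each prefix of "29600" against the stored set — each match is an end-marker on the path.
Prefixes of the query that are stored words: "29600"
Count: 1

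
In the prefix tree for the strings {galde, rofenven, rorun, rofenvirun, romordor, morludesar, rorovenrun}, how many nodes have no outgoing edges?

A leaf is a node with no children — equivalently, the end of a word that is not a proper prefix of any other stored word.
Those words: "galde", "morludesar", "rofenven", "rofenvirun", "romordor", "rorovenrun", "rorun"
Leaf count: 7

7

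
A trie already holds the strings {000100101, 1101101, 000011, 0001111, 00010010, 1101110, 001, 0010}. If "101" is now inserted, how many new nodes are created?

Walking "101" from the root, the first 1 characters ("1") follow existing edges; "0" is the first miss.
New nodes needed: |"101"| − 1 = 3 − 1 = 2.

2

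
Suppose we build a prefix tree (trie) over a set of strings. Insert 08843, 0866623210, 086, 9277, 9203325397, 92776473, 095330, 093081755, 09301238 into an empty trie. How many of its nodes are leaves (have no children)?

7

Leaves are exactly the stored words that no other stored word extends.
Those words: "0866623210", "08843", "09301238", "093081755", "095330", "9203325397", "92776473"
Leaf count: 7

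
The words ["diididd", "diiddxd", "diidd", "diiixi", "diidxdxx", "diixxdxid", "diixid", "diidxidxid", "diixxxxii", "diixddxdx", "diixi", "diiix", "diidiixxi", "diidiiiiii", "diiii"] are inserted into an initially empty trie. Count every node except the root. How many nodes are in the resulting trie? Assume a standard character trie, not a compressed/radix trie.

Count nodes per top-level branch (shared prefixes stored once):
  'd'-branch (diidd, diiddxd, diididd, diidiiiiii, diidiixxi, diidxdxx, diidxidxid, diiii, diiix, diiixi, diixddxdx, diixi, diixid, diixxdxid, diixxxxii): 48 nodes
Sum: 48

48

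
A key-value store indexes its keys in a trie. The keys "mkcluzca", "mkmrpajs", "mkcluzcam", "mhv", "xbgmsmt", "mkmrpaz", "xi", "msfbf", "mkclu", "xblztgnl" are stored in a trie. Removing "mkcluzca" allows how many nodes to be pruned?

Walk "mkcluzca" from the leaf back toward the root, removing each node that no remaining word uses.
Every node on "mkcluzca" is still needed (e.g. by "mkcluzcam"), so nothing is freed.
Nodes removed: 0

0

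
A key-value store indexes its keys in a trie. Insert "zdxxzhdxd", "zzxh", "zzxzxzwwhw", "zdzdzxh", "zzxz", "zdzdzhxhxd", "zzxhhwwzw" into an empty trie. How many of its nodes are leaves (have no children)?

Leaves are exactly the stored words that no other stored word extends.
Those words: "zdxxzhdxd", "zdzdzhxhxd", "zdzdzxh", "zzxhhwwzw", "zzxzxzwwhw"
Leaf count: 5

5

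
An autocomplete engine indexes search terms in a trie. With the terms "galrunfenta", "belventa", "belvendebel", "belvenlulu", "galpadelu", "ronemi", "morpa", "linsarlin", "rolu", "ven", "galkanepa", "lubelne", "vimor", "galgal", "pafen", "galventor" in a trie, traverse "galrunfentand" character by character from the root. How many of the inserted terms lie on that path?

1

Traverse "galrunfentand" character by character; count nodes along the way that are marked as word ends.
Prefixes of the query that are stored words: "galrunfenta"
Count: 1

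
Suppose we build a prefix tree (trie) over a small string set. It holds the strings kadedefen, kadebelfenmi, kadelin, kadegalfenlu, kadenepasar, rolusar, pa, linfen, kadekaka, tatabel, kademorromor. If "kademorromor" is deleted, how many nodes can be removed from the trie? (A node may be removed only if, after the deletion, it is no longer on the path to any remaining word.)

8

After clearing the end-marker at "kademorromor", prune upward until reaching a node still needed by another word.
The suffix "morromor" (8 nodes) is used only by "kademorromor"; the node for "kade" still has the child "d", so pruning stops there.
Nodes removed: 8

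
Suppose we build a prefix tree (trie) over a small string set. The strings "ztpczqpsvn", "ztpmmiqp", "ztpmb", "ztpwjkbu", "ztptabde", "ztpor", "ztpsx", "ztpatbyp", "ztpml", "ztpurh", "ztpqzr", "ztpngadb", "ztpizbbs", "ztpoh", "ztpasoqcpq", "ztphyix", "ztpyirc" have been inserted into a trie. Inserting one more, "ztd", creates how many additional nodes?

The longest prefix of "ztd" already in the trie is "zt" (length 2).
New nodes needed: |"ztd"| − 2 = 3 − 2 = 1.

1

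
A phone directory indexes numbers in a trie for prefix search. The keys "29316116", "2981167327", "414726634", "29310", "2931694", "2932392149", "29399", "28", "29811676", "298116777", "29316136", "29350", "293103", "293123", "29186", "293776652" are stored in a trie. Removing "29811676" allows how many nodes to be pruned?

A node on "29811676"'s path can go only if nothing else ends at it or branches off below it.
The suffix "6" (1 node) is used only by "29811676"; the node for "2981167" still has the child "3", so pruning stops there.
Nodes removed: 1

1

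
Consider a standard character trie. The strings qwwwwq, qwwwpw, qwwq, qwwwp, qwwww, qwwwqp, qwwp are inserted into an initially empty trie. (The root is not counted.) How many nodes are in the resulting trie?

12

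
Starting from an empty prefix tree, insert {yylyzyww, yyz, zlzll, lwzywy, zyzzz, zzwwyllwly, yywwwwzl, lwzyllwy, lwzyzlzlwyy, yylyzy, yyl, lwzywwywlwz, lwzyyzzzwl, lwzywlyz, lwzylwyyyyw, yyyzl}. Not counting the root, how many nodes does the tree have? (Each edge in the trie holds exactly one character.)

Insert word by word; a character creates a node only if that edge doesn't already exist:
  "yylyzyww" → 8 new (y, y, l, y, z, y, w, w)
  "yyz" → prefix "yy" already present; 1 new (z)
  "zlzll" → 5 new (z, l, z, l, l)
  "lwzywy" → 6 new (l, w, z, y, w, y)
  "zyzzz" → prefix "z" already present; 4 new (y, z, z, z)
  "zzwwyllwly" → prefix "z" already present; 9 new (z, w, w, y, l, l, w, l, y)
  "yywwwwzl" → prefix "yy" already present; 6 new (w, w, w, w, z, l)
  "lwzyllwy" → prefix "lwzy" already present; 4 new (l, l, w, y)
  "lwzyzlzlwyy" → prefix "lwzy" already present; 7 new (z, l, z, l, w, y, y)
  "yylyzy" → prefix "yylyzy" already present; 0 new (none)
  "yyl" → prefix "yyl" already present; 0 new (none)
  "lwzywwywlwz" → prefix "lwzyw" already present; 6 new (w, y, w, l, w, z)
  "lwzyyzzzwl" → prefix "lwzy" already present; 6 new (y, z, z, z, w, l)
  "lwzywlyz" → prefix "lwzyw" already present; 3 new (l, y, z)
  "lwzylwyyyyw" → prefix "lwzyl" already present; 6 new (w, y, y, y, y, w)
  "yyyzl" → prefix "yy" already present; 3 new (y, z, l)
Total nodes = 8 + 1 + 5 + 6 + 4 + 9 + 6 + 4 + 7 + 0 + 0 + 6 + 6 + 3 + 6 + 3 = 74

74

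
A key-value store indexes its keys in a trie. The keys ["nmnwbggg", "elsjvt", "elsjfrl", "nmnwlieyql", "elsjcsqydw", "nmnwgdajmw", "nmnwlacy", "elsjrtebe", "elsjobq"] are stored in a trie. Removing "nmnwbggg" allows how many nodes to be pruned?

4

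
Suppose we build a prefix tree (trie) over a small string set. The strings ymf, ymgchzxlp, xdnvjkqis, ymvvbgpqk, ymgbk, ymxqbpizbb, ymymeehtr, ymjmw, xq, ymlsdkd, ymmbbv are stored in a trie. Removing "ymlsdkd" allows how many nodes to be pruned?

5

After clearing the end-marker at "ymlsdkd", prune upward until reaching a node still needed by another word.
The suffix "lsdkd" (5 nodes) is used only by "ymlsdkd"; the node for "ym" still has the child "f", so pruning stops there.
Nodes removed: 5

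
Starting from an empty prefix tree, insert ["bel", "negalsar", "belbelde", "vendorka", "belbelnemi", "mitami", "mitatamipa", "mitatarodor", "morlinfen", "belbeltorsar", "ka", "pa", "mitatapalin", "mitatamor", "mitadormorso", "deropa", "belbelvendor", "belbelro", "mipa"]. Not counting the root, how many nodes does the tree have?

Trace insertions, counting only characters that open a new branch:
  "bel" → 3 new (b, e, l)
  "negalsar" → 8 new (n, e, g, a, l, s, a, r)
  "belbelde" → prefix "bel" already present; 5 new (b, e, l, d, e)
  "vendorka" → 8 new (v, e, n, d, o, r, k, a)
  "belbelnemi" → prefix "belbel" already present; 4 new (n, e, m, i)
  "mitami" → 6 new (m, i, t, a, m, i)
  "mitatamipa" → prefix "mita" already present; 6 new (t, a, m, i, p, a)
  "mitatarodor" → prefix "mitata" already present; 5 new (r, o, d, o, r)
  "morlinfen" → prefix "m" already present; 8 new (o, r, l, i, n, f, e, n)
  "belbeltorsar" → prefix "belbel" already present; 6 new (t, o, r, s, a, r)
  "ka" → 2 new (k, a)
  "pa" → 2 new (p, a)
  "mitatapalin" → prefix "mitata" already present; 5 new (p, a, l, i, n)
  "mitatamor" → prefix "mitatam" already present; 2 new (o, r)
  "mitadormorso" → prefix "mita" already present; 8 new (d, o, r, m, o, r, s, o)
  "deropa" → 6 new (d, e, r, o, p, a)
  "belbelvendor" → prefix "belbel" already present; 6 new (v, e, n, d, o, r)
  "belbelro" → prefix "belbel" already present; 2 new (r, o)
  "mipa" → prefix "mi" already present; 2 new (p, a)
Total nodes = 3 + 8 + 5 + 8 + 4 + 6 + 6 + 5 + 8 + 6 + 2 + 2 + 5 + 2 + 8 + 6 + 6 + 2 + 2 = 94

94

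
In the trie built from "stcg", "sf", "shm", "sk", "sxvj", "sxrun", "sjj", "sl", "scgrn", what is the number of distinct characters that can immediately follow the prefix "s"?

Walk "s" from the root, arriving at one node.
Characters that immediately follow "s" among the stored strings: {c, f, h, j, k, l, t, x}.
That node has 8 child edges.

8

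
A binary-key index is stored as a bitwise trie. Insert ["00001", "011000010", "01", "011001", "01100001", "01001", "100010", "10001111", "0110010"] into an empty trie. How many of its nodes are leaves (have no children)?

A leaf is a node with no children — equivalently, the end of a word that is not a proper prefix of any other stored word.
Those words: "00001", "01001", "011000010", "0110010", "100010", "10001111"
Leaf count: 6

6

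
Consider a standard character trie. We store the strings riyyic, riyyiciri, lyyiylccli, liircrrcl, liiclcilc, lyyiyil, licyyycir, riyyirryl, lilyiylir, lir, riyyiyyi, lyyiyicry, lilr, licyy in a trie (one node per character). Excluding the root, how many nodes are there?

61

Count nodes per top-level branch (shared prefixes stored once):
  'l'-branch (licyy, licyyycir, liiclcilc, liircrrcl, lilr, lilyiylir, lir, lyyiyicry, lyyiyil, lyyiylccli): 45 nodes
  'r'-branch (riyyic, riyyiciri, riyyirryl, riyyiyyi): 16 nodes
Sum: 61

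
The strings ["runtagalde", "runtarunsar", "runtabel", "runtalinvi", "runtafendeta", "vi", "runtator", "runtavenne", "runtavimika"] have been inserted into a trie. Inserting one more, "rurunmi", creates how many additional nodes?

5

The longest prefix of "rurunmi" already in the trie is "ru" (length 2).
Each of the 5 remaining characters creates one node.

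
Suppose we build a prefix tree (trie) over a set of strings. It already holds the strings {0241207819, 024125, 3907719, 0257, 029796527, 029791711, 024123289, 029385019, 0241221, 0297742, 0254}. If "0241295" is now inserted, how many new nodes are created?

"02412" is already a path in the trie; the remaining "95" must be added.
New nodes needed: |"0241295"| − 5 = 7 − 5 = 2.

2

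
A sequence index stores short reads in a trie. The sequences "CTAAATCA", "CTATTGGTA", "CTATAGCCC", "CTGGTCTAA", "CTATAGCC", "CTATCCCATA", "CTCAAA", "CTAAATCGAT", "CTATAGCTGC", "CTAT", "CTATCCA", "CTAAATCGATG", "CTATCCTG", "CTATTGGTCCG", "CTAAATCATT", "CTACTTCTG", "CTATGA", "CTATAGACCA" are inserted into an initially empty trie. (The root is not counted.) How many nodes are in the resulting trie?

63

Trace insertions, counting only characters that open a new branch:
  "CTAAATCA" → 8 new (C, T, A, A, A, T, C, A)
  "CTATTGGTA" → prefix "CTA" already present; 6 new (T, T, G, G, T, A)
  "CTATAGCCC" → prefix "CTAT" already present; 5 new (A, G, C, C, C)
  "CTGGTCTAA" → prefix "CT" already present; 7 new (G, G, T, C, T, A, A)
  "CTATAGCC" → prefix "CTATAGCC" already present; 0 new (none)
  "CTATCCCATA" → prefix "CTAT" already present; 6 new (C, C, C, A, T, A)
  "CTCAAA" → prefix "CT" already present; 4 new (C, A, A, A)
  "CTAAATCGAT" → prefix "CTAAATC" already present; 3 new (G, A, T)
  "CTATAGCTGC" → prefix "CTATAGC" already present; 3 new (T, G, C)
  "CTAT" → prefix "CTAT" already present; 0 new (none)
  "CTATCCA" → prefix "CTATCC" already present; 1 new (A)
  "CTAAATCGATG" → prefix "CTAAATCGAT" already present; 1 new (G)
  "CTATCCTG" → prefix "CTATCC" already present; 2 new (T, G)
  "CTATTGGTCCG" → prefix "CTATTGGT" already present; 3 new (C, C, G)
  "CTAAATCATT" → prefix "CTAAATCA" already present; 2 new (T, T)
  "CTACTTCTG" → prefix "CTA" already present; 6 new (C, T, T, C, T, G)
  "CTATGA" → prefix "CTAT" already present; 2 new (G, A)
  "CTATAGACCA" → prefix "CTATAG" already present; 4 new (A, C, C, A)
Total nodes = 8 + 6 + 5 + 7 + 0 + 6 + 4 + 3 + 3 + 0 + 1 + 1 + 2 + 3 + 2 + 6 + 2 + 4 = 63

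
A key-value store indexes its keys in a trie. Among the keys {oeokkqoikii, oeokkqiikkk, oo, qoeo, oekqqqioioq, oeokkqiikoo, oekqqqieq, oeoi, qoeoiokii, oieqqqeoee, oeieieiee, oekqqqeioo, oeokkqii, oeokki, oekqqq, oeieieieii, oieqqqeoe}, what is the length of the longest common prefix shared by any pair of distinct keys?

9

Equivalently: take the maximum, over all pairs, of their longest common prefix length.
"oeokkqiikkk" and "oeokkqiikoo" agree on "oeokkqiik" (9 characters) before diverging; nothing deeper is shared.
Longest shared-prefix length: 9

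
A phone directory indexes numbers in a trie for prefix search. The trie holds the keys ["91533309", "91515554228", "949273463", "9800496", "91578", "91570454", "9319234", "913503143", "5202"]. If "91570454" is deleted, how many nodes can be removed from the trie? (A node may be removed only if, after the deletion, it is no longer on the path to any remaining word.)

4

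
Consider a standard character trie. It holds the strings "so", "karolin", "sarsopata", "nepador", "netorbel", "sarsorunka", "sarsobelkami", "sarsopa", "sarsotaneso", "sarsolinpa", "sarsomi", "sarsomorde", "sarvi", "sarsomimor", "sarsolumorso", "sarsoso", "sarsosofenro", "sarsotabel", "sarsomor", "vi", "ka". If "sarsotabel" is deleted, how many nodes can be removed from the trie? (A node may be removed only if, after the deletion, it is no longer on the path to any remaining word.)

Walk "sarsotabel" from the leaf back toward the root, removing each node that no remaining word uses.
The suffix "bel" (3 nodes) is used only by "sarsotabel"; the node for "sarsota" still has the child "n", so pruning stops there.
Nodes removed: 3

3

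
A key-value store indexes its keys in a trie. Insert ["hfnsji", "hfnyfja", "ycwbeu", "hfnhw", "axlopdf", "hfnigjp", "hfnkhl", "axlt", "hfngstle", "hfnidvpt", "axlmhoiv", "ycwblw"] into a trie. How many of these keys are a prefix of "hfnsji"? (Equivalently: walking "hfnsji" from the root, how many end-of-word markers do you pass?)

Traverse "hfnsji" character by character; count nodes along the way that are marked as word ends.
Prefixes of the query that are stored words: "hfnsji"
Count: 1

1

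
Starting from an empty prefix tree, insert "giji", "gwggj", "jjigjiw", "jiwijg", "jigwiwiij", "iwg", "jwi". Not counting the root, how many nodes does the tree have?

32

Insert word by word; a character creates a node only if that edge doesn't already exist:
  "giji" → 4 new (g, i, j, i)
  "gwggj" → prefix "g" already present; 4 new (w, g, g, j)
  "jjigjiw" → 7 new (j, j, i, g, j, i, w)
  "jiwijg" → prefix "j" already present; 5 new (i, w, i, j, g)
  "jigwiwiij" → prefix "ji" already present; 7 new (g, w, i, w, i, i, j)
  "iwg" → 3 new (i, w, g)
  "jwi" → prefix "j" already present; 2 new (w, i)
Total nodes = 4 + 4 + 7 + 5 + 7 + 3 + 2 = 32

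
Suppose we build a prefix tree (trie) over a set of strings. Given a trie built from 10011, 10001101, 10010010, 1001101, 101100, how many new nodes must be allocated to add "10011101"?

Walking "10011101" from the root, the first 5 characters ("10011") follow existing edges; "1" is the first miss.
New nodes needed: |"10011101"| − 5 = 8 − 5 = 3.

3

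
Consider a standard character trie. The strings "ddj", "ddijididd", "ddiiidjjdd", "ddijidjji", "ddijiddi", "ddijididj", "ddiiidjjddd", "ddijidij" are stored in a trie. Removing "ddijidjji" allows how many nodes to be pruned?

3

A node on "ddijidjji"'s path can go only if nothing else ends at it or branches off below it.
The suffix "jji" (3 nodes) is used only by "ddijidjji"; the node for "ddijid" still has the child "i", so pruning stops there.
Nodes removed: 3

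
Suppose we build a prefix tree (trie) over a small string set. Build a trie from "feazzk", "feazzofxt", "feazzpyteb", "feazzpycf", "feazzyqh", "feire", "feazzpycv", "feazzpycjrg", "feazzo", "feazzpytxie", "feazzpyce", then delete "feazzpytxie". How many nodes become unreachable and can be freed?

A node on "feazzpytxie"'s path can go only if nothing else ends at it or branches off below it.
The suffix "xie" (3 nodes) is used only by "feazzpytxie"; the node for "feazzpyt" still has the child "e", so pruning stops there.
Nodes removed: 3

3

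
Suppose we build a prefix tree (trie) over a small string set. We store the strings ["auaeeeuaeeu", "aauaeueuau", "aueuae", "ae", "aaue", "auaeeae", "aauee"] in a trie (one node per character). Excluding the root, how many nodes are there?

Count nodes per top-level branch (shared prefixes stored once):
  'a'-branch (aauaeueuau, aaue, aauee, ae, auaeeae, auaeeeuaeeu, aueuae): 29 nodes
Sum: 29

29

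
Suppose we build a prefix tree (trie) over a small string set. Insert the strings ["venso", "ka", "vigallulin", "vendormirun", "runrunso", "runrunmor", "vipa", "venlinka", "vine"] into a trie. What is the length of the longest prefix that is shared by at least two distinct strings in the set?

6

The deepest shared node is where two words last agree before diverging.
e.g. "runrunmor" and "runrunso" share the prefix "runrun" of length 6; no pair shares a longer one.
Longest shared-prefix length: 6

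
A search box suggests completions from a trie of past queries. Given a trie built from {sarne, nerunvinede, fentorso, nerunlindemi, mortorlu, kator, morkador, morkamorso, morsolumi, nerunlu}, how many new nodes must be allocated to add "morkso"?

2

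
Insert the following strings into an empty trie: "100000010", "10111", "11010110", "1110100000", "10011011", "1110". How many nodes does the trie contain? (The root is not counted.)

Trie structure (* marks end of a word):
(root)
└─ 1
   ├─ 0
   │  ├─ 0
   │  │  ├─ 0
   │  │  │  └─ 0
   │  │  │     └─ 0
   │  │  │        └─ 0
   │  │  │           └─ 1
   │  │  │              └─ 0 *
   │  │  └─ 1
   │  │     └─ 1
   │  │        └─ 0
   │  │           └─ 1
   │  │              └─ 1 *
   │  └─ 1
   │     └─ 1
   │        └─ 1 *
   └─ 1
      ├─ 0
      │  └─ 1
      │     └─ 0
      │        └─ 1
      │           └─ 1
      │              └─ 0 *
      └─ 1
         └─ 0 *
            └─ 1
               └─ 0
                  └─ 0
                     └─ 0
                        └─ 0
                           └─ 0 *
Counting every labelled node above: 32.

32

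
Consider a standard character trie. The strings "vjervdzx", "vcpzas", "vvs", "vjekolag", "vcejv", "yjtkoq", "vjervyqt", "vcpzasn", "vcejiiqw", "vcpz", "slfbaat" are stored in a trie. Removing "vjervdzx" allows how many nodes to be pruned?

A node on "vjervdzx"'s path can go only if nothing else ends at it or branches off below it.
The suffix "dzx" (3 nodes) is used only by "vjervdzx"; the node for "vjerv" still has the child "y", so pruning stops there.
Nodes removed: 3

3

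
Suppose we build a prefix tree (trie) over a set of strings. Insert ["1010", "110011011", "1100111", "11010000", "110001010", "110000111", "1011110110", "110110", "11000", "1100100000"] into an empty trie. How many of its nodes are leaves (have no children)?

9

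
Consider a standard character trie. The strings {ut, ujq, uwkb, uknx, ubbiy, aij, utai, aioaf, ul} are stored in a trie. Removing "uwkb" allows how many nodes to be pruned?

A node on "uwkb"'s path can go only if nothing else ends at it or branches off below it.
The suffix "wkb" (3 nodes) is used only by "uwkb"; the node for "u" still has the child "t", so pruning stops there.
Nodes removed: 3

3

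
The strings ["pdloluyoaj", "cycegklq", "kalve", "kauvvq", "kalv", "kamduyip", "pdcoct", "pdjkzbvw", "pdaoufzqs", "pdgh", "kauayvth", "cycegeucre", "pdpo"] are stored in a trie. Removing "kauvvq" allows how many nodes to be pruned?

3

After clearing the end-marker at "kauvvq", prune upward until reaching a node still needed by another word.
The suffix "vvq" (3 nodes) is used only by "kauvvq"; the node for "kau" still has the child "a", so pruning stops there.
Nodes removed: 3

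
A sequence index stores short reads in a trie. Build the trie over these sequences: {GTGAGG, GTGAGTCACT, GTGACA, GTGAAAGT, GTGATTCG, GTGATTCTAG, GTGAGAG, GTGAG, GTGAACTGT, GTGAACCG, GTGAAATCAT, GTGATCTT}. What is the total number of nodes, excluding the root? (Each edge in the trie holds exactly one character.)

Trace insertions, counting only characters that open a new branch:
  "GTGAGG" → 6 new (G, T, G, A, G, G)
  "GTGAGTCACT" → prefix "GTGAG" already present; 5 new (T, C, A, C, T)
  "GTGACA" → prefix "GTGA" already present; 2 new (C, A)
  "GTGAAAGT" → prefix "GTGA" already present; 4 new (A, A, G, T)
  "GTGATTCG" → prefix "GTGA" already present; 4 new (T, T, C, G)
  "GTGATTCTAG" → prefix "GTGATTC" already present; 3 new (T, A, G)
  "GTGAGAG" → prefix "GTGAG" already present; 2 new (A, G)
  "GTGAG" → prefix "GTGAG" already present; 0 new (none)
  "GTGAACTGT" → prefix "GTGAA" already present; 4 new (C, T, G, T)
  "GTGAACCG" → prefix "GTGAAC" already present; 2 new (C, G)
  "GTGAAATCAT" → prefix "GTGAAA" already present; 4 new (T, C, A, T)
  "GTGATCTT" → prefix "GTGAT" already present; 3 new (C, T, T)
Total nodes = 6 + 5 + 2 + 4 + 4 + 3 + 2 + 0 + 4 + 2 + 4 + 3 = 39

39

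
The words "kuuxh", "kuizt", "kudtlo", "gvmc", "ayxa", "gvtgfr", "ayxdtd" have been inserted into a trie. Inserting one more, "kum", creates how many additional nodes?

1

Walking "kum" from the root, the first 2 characters ("ku") follow existing edges; "m" is the first miss.
New nodes needed: |"kum"| − 2 = 3 − 2 = 1.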